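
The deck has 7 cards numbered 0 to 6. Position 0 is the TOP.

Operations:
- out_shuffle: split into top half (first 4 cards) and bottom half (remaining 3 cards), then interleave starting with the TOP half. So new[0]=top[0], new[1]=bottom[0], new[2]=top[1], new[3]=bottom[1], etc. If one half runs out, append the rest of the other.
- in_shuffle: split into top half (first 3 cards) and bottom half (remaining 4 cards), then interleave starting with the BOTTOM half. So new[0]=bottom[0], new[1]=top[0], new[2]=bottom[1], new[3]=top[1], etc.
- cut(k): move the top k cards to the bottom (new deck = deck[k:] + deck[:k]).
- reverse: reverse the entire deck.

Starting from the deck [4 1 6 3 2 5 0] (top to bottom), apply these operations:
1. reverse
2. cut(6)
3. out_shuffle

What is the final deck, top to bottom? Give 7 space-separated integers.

Answer: 4 3 0 6 5 1 2

Derivation:
After op 1 (reverse): [0 5 2 3 6 1 4]
After op 2 (cut(6)): [4 0 5 2 3 6 1]
After op 3 (out_shuffle): [4 3 0 6 5 1 2]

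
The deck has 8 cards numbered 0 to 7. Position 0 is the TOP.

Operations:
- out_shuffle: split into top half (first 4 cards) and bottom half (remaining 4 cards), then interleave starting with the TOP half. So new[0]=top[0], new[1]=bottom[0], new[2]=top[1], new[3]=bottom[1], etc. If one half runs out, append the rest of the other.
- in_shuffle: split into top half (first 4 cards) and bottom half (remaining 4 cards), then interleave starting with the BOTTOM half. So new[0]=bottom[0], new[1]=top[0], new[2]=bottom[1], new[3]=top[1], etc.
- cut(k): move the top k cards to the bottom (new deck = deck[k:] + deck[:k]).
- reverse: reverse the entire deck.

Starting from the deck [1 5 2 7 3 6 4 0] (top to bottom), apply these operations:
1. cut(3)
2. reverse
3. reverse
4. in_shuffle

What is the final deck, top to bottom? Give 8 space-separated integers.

After op 1 (cut(3)): [7 3 6 4 0 1 5 2]
After op 2 (reverse): [2 5 1 0 4 6 3 7]
After op 3 (reverse): [7 3 6 4 0 1 5 2]
After op 4 (in_shuffle): [0 7 1 3 5 6 2 4]

Answer: 0 7 1 3 5 6 2 4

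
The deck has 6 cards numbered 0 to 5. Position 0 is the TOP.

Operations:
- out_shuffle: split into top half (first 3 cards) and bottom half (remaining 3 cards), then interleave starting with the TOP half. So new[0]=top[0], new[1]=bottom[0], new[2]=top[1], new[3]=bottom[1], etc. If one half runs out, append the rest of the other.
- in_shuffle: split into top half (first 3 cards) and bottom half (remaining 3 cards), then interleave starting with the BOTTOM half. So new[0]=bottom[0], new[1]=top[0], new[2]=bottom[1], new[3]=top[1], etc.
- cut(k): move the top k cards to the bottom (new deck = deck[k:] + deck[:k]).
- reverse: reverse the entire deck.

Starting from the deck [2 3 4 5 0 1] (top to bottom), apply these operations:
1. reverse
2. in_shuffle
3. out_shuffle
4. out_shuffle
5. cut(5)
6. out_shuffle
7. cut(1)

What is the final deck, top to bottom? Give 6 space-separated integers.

Answer: 0 4 3 2 1 5

Derivation:
After op 1 (reverse): [1 0 5 4 3 2]
After op 2 (in_shuffle): [4 1 3 0 2 5]
After op 3 (out_shuffle): [4 0 1 2 3 5]
After op 4 (out_shuffle): [4 2 0 3 1 5]
After op 5 (cut(5)): [5 4 2 0 3 1]
After op 6 (out_shuffle): [5 0 4 3 2 1]
After op 7 (cut(1)): [0 4 3 2 1 5]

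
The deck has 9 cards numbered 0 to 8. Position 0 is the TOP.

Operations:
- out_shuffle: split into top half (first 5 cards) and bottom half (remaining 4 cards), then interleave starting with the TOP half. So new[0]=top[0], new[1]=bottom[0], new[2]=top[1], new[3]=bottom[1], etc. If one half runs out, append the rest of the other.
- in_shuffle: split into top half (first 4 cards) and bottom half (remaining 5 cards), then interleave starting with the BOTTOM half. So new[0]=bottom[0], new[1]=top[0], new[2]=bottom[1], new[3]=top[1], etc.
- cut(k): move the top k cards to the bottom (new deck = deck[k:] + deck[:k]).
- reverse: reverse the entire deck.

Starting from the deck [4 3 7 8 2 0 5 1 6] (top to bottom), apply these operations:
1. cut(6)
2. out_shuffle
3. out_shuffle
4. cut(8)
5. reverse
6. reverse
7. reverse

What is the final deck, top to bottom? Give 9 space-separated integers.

Answer: 3 8 0 1 4 7 2 5 6

Derivation:
After op 1 (cut(6)): [5 1 6 4 3 7 8 2 0]
After op 2 (out_shuffle): [5 7 1 8 6 2 4 0 3]
After op 3 (out_shuffle): [5 2 7 4 1 0 8 3 6]
After op 4 (cut(8)): [6 5 2 7 4 1 0 8 3]
After op 5 (reverse): [3 8 0 1 4 7 2 5 6]
After op 6 (reverse): [6 5 2 7 4 1 0 8 3]
After op 7 (reverse): [3 8 0 1 4 7 2 5 6]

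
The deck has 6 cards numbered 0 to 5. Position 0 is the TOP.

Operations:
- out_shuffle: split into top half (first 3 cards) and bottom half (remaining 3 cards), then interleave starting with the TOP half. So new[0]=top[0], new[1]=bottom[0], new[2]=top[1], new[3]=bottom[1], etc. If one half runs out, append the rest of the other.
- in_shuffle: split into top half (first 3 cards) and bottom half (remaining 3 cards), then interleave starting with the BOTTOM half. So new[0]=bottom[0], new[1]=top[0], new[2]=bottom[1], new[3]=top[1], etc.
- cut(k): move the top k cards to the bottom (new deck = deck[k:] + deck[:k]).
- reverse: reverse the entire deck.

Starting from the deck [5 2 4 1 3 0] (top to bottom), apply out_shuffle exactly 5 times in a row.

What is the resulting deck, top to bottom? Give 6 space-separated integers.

After op 1 (out_shuffle): [5 1 2 3 4 0]
After op 2 (out_shuffle): [5 3 1 4 2 0]
After op 3 (out_shuffle): [5 4 3 2 1 0]
After op 4 (out_shuffle): [5 2 4 1 3 0]
After op 5 (out_shuffle): [5 1 2 3 4 0]

Answer: 5 1 2 3 4 0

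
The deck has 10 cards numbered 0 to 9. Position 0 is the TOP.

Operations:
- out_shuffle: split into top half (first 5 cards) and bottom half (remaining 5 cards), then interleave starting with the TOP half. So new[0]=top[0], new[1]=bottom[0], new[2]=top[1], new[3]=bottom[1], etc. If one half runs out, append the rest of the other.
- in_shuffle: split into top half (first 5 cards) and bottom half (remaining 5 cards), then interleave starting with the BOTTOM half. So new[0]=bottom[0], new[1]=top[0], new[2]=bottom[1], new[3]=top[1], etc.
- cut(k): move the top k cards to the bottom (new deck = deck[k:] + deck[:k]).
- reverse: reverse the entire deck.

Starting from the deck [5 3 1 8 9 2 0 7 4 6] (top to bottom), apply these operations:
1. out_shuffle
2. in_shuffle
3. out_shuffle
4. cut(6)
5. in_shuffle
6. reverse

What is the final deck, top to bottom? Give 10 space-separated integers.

After op 1 (out_shuffle): [5 2 3 0 1 7 8 4 9 6]
After op 2 (in_shuffle): [7 5 8 2 4 3 9 0 6 1]
After op 3 (out_shuffle): [7 3 5 9 8 0 2 6 4 1]
After op 4 (cut(6)): [2 6 4 1 7 3 5 9 8 0]
After op 5 (in_shuffle): [3 2 5 6 9 4 8 1 0 7]
After op 6 (reverse): [7 0 1 8 4 9 6 5 2 3]

Answer: 7 0 1 8 4 9 6 5 2 3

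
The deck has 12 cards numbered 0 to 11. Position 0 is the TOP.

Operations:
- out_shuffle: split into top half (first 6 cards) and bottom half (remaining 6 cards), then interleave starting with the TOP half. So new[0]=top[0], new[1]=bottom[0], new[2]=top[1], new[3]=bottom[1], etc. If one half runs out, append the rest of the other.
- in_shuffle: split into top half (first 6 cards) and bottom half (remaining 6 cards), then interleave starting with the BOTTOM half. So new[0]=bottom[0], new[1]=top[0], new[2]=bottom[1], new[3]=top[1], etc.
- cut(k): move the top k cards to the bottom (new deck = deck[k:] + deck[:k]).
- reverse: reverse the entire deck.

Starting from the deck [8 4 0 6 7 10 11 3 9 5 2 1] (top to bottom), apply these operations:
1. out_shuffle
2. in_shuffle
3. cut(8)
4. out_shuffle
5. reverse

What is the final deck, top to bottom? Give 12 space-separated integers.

After op 1 (out_shuffle): [8 11 4 3 0 9 6 5 7 2 10 1]
After op 2 (in_shuffle): [6 8 5 11 7 4 2 3 10 0 1 9]
After op 3 (cut(8)): [10 0 1 9 6 8 5 11 7 4 2 3]
After op 4 (out_shuffle): [10 5 0 11 1 7 9 4 6 2 8 3]
After op 5 (reverse): [3 8 2 6 4 9 7 1 11 0 5 10]

Answer: 3 8 2 6 4 9 7 1 11 0 5 10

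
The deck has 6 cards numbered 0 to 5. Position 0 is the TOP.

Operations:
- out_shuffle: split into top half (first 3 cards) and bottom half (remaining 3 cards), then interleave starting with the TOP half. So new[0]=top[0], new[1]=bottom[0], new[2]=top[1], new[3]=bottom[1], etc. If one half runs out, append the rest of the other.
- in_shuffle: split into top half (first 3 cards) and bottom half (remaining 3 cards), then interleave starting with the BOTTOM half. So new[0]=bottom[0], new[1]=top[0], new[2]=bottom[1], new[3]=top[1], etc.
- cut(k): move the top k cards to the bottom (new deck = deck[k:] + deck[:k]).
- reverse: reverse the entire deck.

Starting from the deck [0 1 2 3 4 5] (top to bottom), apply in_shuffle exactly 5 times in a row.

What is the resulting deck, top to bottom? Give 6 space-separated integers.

After op 1 (in_shuffle): [3 0 4 1 5 2]
After op 2 (in_shuffle): [1 3 5 0 2 4]
After op 3 (in_shuffle): [0 1 2 3 4 5]
After op 4 (in_shuffle): [3 0 4 1 5 2]
After op 5 (in_shuffle): [1 3 5 0 2 4]

Answer: 1 3 5 0 2 4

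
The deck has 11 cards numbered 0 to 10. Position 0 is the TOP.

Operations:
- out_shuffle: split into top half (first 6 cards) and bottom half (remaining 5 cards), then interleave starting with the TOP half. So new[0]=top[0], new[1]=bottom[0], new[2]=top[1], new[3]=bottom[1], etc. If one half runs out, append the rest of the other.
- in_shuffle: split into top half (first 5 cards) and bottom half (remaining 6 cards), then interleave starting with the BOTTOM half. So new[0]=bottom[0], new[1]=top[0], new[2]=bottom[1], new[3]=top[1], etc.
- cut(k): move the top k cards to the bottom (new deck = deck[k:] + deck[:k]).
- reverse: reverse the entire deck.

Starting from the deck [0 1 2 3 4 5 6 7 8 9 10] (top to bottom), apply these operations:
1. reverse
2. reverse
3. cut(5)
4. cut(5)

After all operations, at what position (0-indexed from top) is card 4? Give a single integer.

After op 1 (reverse): [10 9 8 7 6 5 4 3 2 1 0]
After op 2 (reverse): [0 1 2 3 4 5 6 7 8 9 10]
After op 3 (cut(5)): [5 6 7 8 9 10 0 1 2 3 4]
After op 4 (cut(5)): [10 0 1 2 3 4 5 6 7 8 9]
Card 4 is at position 5.

Answer: 5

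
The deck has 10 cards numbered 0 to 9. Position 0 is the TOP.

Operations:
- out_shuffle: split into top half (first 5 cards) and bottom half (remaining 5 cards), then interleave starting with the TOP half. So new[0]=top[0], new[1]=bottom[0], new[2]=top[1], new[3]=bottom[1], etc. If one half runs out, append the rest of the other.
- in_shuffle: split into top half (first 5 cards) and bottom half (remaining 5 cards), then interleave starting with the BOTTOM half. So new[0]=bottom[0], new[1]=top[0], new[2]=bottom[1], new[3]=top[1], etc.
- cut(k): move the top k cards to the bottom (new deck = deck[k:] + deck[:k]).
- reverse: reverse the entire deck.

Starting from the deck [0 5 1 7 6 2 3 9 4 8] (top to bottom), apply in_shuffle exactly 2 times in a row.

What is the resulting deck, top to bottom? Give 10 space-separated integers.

Answer: 1 2 4 0 7 3 8 5 6 9

Derivation:
After op 1 (in_shuffle): [2 0 3 5 9 1 4 7 8 6]
After op 2 (in_shuffle): [1 2 4 0 7 3 8 5 6 9]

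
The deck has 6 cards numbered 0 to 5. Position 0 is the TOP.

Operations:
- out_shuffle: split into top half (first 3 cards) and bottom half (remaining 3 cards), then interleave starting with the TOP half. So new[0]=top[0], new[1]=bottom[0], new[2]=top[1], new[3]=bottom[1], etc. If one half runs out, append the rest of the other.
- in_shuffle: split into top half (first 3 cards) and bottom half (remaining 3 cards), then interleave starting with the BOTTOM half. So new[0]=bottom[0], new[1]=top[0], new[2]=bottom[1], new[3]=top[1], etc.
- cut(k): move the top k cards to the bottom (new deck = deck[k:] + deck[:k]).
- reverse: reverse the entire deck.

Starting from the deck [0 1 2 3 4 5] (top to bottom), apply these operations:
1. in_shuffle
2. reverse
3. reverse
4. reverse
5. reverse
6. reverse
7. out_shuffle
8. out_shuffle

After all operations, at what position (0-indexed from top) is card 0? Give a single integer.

Answer: 1

Derivation:
After op 1 (in_shuffle): [3 0 4 1 5 2]
After op 2 (reverse): [2 5 1 4 0 3]
After op 3 (reverse): [3 0 4 1 5 2]
After op 4 (reverse): [2 5 1 4 0 3]
After op 5 (reverse): [3 0 4 1 5 2]
After op 6 (reverse): [2 5 1 4 0 3]
After op 7 (out_shuffle): [2 4 5 0 1 3]
After op 8 (out_shuffle): [2 0 4 1 5 3]
Card 0 is at position 1.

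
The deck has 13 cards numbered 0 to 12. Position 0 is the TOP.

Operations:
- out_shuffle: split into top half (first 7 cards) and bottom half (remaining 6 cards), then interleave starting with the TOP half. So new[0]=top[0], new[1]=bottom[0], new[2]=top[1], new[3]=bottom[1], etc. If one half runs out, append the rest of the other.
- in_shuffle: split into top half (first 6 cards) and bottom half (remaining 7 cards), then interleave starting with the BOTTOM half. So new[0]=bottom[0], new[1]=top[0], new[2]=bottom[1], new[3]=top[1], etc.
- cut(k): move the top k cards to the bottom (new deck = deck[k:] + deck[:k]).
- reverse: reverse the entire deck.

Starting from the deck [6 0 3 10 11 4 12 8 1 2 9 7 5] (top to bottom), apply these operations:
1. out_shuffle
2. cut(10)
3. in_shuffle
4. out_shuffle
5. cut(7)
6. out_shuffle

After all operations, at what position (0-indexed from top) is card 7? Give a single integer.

After op 1 (out_shuffle): [6 8 0 1 3 2 10 9 11 7 4 5 12]
After op 2 (cut(10)): [4 5 12 6 8 0 1 3 2 10 9 11 7]
After op 3 (in_shuffle): [1 4 3 5 2 12 10 6 9 8 11 0 7]
After op 4 (out_shuffle): [1 6 4 9 3 8 5 11 2 0 12 7 10]
After op 5 (cut(7)): [11 2 0 12 7 10 1 6 4 9 3 8 5]
After op 6 (out_shuffle): [11 6 2 4 0 9 12 3 7 8 10 5 1]
Card 7 is at position 8.

Answer: 8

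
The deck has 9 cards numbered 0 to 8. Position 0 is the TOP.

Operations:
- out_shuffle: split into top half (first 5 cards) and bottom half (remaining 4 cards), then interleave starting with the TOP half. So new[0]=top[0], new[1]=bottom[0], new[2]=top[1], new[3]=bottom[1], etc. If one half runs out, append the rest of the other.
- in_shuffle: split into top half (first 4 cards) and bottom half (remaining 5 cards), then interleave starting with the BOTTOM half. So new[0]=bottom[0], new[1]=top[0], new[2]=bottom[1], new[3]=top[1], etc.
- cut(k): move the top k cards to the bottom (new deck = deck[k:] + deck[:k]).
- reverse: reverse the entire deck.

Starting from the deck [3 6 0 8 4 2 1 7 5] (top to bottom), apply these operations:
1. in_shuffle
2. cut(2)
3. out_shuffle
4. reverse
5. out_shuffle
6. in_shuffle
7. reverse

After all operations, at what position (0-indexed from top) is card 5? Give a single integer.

Answer: 5

Derivation:
After op 1 (in_shuffle): [4 3 2 6 1 0 7 8 5]
After op 2 (cut(2)): [2 6 1 0 7 8 5 4 3]
After op 3 (out_shuffle): [2 8 6 5 1 4 0 3 7]
After op 4 (reverse): [7 3 0 4 1 5 6 8 2]
After op 5 (out_shuffle): [7 5 3 6 0 8 4 2 1]
After op 6 (in_shuffle): [0 7 8 5 4 3 2 6 1]
After op 7 (reverse): [1 6 2 3 4 5 8 7 0]
Card 5 is at position 5.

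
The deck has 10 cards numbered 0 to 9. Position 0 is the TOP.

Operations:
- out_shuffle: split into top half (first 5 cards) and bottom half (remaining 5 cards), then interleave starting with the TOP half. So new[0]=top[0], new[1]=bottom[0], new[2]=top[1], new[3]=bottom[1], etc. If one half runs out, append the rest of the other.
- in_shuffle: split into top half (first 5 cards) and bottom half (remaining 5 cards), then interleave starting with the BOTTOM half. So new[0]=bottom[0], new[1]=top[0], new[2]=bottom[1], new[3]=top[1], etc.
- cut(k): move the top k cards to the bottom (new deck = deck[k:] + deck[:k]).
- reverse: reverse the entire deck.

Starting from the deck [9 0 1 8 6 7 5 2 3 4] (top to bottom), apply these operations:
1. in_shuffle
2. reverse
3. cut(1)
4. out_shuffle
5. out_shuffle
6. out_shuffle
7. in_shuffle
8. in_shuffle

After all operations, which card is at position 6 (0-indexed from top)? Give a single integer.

After op 1 (in_shuffle): [7 9 5 0 2 1 3 8 4 6]
After op 2 (reverse): [6 4 8 3 1 2 0 5 9 7]
After op 3 (cut(1)): [4 8 3 1 2 0 5 9 7 6]
After op 4 (out_shuffle): [4 0 8 5 3 9 1 7 2 6]
After op 5 (out_shuffle): [4 9 0 1 8 7 5 2 3 6]
After op 6 (out_shuffle): [4 7 9 5 0 2 1 3 8 6]
After op 7 (in_shuffle): [2 4 1 7 3 9 8 5 6 0]
After op 8 (in_shuffle): [9 2 8 4 5 1 6 7 0 3]
Position 6: card 6.

Answer: 6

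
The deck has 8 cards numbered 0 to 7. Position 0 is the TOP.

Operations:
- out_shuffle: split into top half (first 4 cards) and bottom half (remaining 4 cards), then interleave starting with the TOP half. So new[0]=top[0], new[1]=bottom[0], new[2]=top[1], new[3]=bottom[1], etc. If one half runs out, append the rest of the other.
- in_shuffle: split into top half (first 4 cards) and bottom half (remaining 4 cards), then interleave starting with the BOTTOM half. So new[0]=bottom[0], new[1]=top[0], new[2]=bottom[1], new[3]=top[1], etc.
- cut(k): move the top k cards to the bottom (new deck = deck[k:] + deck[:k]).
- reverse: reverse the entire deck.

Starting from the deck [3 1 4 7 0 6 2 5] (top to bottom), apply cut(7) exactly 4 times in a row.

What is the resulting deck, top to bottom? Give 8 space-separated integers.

Answer: 0 6 2 5 3 1 4 7

Derivation:
After op 1 (cut(7)): [5 3 1 4 7 0 6 2]
After op 2 (cut(7)): [2 5 3 1 4 7 0 6]
After op 3 (cut(7)): [6 2 5 3 1 4 7 0]
After op 4 (cut(7)): [0 6 2 5 3 1 4 7]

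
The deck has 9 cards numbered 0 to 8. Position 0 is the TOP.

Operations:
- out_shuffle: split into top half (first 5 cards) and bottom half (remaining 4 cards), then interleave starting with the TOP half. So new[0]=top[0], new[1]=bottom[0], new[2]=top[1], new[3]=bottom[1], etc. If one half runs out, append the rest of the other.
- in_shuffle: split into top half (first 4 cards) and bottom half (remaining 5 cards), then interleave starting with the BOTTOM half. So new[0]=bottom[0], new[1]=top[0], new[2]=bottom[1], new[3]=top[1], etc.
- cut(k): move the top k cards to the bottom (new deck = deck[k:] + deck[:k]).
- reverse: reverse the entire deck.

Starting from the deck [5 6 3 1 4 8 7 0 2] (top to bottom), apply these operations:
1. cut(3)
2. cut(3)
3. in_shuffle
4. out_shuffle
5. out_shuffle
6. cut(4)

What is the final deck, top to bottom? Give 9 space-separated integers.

Answer: 7 8 4 1 3 6 5 2 0

Derivation:
After op 1 (cut(3)): [1 4 8 7 0 2 5 6 3]
After op 2 (cut(3)): [7 0 2 5 6 3 1 4 8]
After op 3 (in_shuffle): [6 7 3 0 1 2 4 5 8]
After op 4 (out_shuffle): [6 2 7 4 3 5 0 8 1]
After op 5 (out_shuffle): [6 5 2 0 7 8 4 1 3]
After op 6 (cut(4)): [7 8 4 1 3 6 5 2 0]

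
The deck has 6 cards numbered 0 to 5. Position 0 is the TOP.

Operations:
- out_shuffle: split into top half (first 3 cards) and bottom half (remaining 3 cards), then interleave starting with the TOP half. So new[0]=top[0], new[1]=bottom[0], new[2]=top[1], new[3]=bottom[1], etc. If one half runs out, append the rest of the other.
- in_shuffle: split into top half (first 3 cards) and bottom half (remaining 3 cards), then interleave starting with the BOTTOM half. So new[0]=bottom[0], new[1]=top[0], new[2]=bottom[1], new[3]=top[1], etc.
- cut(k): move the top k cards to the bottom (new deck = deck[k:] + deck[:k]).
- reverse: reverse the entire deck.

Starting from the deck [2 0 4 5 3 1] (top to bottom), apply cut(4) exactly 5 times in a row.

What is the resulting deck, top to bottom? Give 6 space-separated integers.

After op 1 (cut(4)): [3 1 2 0 4 5]
After op 2 (cut(4)): [4 5 3 1 2 0]
After op 3 (cut(4)): [2 0 4 5 3 1]
After op 4 (cut(4)): [3 1 2 0 4 5]
After op 5 (cut(4)): [4 5 3 1 2 0]

Answer: 4 5 3 1 2 0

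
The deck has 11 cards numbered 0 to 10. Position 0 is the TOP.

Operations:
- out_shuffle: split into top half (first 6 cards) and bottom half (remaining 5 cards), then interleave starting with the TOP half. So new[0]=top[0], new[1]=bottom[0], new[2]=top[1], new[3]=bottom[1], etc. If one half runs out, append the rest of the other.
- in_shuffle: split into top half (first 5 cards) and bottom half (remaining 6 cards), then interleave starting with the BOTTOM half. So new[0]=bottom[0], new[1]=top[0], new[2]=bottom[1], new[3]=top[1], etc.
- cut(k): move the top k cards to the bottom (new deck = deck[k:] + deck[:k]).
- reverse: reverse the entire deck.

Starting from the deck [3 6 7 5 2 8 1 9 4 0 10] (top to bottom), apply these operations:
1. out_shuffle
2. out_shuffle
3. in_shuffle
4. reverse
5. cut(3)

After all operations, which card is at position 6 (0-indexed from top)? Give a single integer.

After op 1 (out_shuffle): [3 1 6 9 7 4 5 0 2 10 8]
After op 2 (out_shuffle): [3 5 1 0 6 2 9 10 7 8 4]
After op 3 (in_shuffle): [2 3 9 5 10 1 7 0 8 6 4]
After op 4 (reverse): [4 6 8 0 7 1 10 5 9 3 2]
After op 5 (cut(3)): [0 7 1 10 5 9 3 2 4 6 8]
Position 6: card 3.

Answer: 3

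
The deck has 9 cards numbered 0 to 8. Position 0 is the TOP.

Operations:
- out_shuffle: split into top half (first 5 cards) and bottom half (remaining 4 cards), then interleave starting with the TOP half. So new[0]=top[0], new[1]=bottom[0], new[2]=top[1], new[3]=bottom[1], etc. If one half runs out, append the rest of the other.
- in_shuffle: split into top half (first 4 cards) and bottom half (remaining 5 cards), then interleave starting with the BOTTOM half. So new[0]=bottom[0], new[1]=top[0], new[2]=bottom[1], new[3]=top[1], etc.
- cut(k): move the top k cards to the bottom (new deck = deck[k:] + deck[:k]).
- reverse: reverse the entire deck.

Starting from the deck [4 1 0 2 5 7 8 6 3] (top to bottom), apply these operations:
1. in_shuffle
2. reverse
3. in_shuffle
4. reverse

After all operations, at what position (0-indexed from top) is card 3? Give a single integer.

After op 1 (in_shuffle): [5 4 7 1 8 0 6 2 3]
After op 2 (reverse): [3 2 6 0 8 1 7 4 5]
After op 3 (in_shuffle): [8 3 1 2 7 6 4 0 5]
After op 4 (reverse): [5 0 4 6 7 2 1 3 8]
Card 3 is at position 7.

Answer: 7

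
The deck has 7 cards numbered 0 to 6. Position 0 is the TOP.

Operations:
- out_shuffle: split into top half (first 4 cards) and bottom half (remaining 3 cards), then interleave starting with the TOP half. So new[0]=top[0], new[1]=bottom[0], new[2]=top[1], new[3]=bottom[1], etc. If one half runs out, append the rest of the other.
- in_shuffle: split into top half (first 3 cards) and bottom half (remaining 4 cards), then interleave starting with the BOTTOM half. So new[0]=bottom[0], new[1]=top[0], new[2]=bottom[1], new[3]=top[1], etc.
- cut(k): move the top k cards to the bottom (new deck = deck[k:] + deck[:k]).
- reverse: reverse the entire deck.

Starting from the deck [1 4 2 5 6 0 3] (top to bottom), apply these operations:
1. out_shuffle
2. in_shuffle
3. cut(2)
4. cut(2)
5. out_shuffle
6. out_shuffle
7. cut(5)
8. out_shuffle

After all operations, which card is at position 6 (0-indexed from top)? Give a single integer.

After op 1 (out_shuffle): [1 6 4 0 2 3 5]
After op 2 (in_shuffle): [0 1 2 6 3 4 5]
After op 3 (cut(2)): [2 6 3 4 5 0 1]
After op 4 (cut(2)): [3 4 5 0 1 2 6]
After op 5 (out_shuffle): [3 1 4 2 5 6 0]
After op 6 (out_shuffle): [3 5 1 6 4 0 2]
After op 7 (cut(5)): [0 2 3 5 1 6 4]
After op 8 (out_shuffle): [0 1 2 6 3 4 5]
Position 6: card 5.

Answer: 5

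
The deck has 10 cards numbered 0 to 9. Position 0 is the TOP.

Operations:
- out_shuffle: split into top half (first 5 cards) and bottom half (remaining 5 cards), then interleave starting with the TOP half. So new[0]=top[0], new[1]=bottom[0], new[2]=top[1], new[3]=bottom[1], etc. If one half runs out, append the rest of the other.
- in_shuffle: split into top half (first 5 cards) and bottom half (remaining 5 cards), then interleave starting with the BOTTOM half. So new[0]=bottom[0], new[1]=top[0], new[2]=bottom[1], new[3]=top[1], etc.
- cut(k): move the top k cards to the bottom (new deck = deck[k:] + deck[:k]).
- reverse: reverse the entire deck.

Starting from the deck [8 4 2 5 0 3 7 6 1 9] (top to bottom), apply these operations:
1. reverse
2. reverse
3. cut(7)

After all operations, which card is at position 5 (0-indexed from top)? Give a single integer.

Answer: 2

Derivation:
After op 1 (reverse): [9 1 6 7 3 0 5 2 4 8]
After op 2 (reverse): [8 4 2 5 0 3 7 6 1 9]
After op 3 (cut(7)): [6 1 9 8 4 2 5 0 3 7]
Position 5: card 2.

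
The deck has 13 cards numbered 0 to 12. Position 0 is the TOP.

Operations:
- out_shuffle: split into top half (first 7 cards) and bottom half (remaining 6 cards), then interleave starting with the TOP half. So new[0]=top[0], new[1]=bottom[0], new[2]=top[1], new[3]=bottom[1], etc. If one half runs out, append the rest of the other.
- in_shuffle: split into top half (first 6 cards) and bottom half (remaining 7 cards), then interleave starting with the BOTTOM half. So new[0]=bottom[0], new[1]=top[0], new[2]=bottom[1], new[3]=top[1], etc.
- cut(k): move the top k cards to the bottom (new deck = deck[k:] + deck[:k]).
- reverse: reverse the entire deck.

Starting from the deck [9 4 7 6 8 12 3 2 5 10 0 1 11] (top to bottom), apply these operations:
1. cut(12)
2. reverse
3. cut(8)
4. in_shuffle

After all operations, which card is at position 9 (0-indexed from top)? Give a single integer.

After op 1 (cut(12)): [11 9 4 7 6 8 12 3 2 5 10 0 1]
After op 2 (reverse): [1 0 10 5 2 3 12 8 6 7 4 9 11]
After op 3 (cut(8)): [6 7 4 9 11 1 0 10 5 2 3 12 8]
After op 4 (in_shuffle): [0 6 10 7 5 4 2 9 3 11 12 1 8]
Position 9: card 11.

Answer: 11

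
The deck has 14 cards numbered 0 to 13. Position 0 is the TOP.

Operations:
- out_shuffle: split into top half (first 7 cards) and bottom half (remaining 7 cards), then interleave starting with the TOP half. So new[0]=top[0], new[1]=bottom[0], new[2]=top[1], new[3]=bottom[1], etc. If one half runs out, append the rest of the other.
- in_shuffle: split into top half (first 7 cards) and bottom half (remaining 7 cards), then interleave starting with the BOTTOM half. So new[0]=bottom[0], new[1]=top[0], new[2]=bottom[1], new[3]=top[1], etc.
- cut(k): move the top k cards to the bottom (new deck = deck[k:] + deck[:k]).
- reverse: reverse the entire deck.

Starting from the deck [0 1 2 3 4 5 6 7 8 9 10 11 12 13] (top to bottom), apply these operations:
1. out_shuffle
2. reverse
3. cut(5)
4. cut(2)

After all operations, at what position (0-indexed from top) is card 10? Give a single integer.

Answer: 13

Derivation:
After op 1 (out_shuffle): [0 7 1 8 2 9 3 10 4 11 5 12 6 13]
After op 2 (reverse): [13 6 12 5 11 4 10 3 9 2 8 1 7 0]
After op 3 (cut(5)): [4 10 3 9 2 8 1 7 0 13 6 12 5 11]
After op 4 (cut(2)): [3 9 2 8 1 7 0 13 6 12 5 11 4 10]
Card 10 is at position 13.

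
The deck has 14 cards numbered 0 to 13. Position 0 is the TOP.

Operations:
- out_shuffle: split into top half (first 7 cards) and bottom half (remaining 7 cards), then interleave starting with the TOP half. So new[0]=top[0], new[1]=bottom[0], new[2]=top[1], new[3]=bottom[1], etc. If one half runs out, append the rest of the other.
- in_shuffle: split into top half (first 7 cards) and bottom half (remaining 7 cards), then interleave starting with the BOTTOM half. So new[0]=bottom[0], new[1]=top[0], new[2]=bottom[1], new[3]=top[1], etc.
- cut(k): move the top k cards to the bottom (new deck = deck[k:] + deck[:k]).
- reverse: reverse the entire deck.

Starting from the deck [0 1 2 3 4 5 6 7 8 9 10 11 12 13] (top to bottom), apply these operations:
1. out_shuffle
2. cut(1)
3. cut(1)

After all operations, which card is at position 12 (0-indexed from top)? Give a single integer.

Answer: 0

Derivation:
After op 1 (out_shuffle): [0 7 1 8 2 9 3 10 4 11 5 12 6 13]
After op 2 (cut(1)): [7 1 8 2 9 3 10 4 11 5 12 6 13 0]
After op 3 (cut(1)): [1 8 2 9 3 10 4 11 5 12 6 13 0 7]
Position 12: card 0.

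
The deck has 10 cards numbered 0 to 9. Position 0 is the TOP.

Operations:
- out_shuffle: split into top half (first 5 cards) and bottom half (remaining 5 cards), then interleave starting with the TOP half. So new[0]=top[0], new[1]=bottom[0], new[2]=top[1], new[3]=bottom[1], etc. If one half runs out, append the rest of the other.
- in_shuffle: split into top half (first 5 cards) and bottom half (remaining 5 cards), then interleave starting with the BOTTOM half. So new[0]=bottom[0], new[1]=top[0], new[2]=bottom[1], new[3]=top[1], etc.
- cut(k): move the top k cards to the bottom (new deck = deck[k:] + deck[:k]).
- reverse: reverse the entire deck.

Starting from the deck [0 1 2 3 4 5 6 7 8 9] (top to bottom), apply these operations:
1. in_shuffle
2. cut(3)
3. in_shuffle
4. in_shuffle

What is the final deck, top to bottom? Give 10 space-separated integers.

Answer: 2 9 0 1 8 4 6 7 3 5

Derivation:
After op 1 (in_shuffle): [5 0 6 1 7 2 8 3 9 4]
After op 2 (cut(3)): [1 7 2 8 3 9 4 5 0 6]
After op 3 (in_shuffle): [9 1 4 7 5 2 0 8 6 3]
After op 4 (in_shuffle): [2 9 0 1 8 4 6 7 3 5]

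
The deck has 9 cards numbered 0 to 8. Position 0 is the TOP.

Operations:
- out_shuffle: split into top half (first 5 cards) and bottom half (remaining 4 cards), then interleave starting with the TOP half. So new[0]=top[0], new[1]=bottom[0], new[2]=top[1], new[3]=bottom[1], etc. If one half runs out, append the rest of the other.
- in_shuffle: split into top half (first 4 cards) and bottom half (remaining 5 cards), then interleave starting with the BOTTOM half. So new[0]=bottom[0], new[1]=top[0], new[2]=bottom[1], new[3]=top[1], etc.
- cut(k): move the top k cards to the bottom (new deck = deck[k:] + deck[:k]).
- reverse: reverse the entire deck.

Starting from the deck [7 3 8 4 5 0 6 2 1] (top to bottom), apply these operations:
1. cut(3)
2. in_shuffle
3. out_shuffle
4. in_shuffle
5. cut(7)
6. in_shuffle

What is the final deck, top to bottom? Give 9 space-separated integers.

After op 1 (cut(3)): [4 5 0 6 2 1 7 3 8]
After op 2 (in_shuffle): [2 4 1 5 7 0 3 6 8]
After op 3 (out_shuffle): [2 0 4 3 1 6 5 8 7]
After op 4 (in_shuffle): [1 2 6 0 5 4 8 3 7]
After op 5 (cut(7)): [3 7 1 2 6 0 5 4 8]
After op 6 (in_shuffle): [6 3 0 7 5 1 4 2 8]

Answer: 6 3 0 7 5 1 4 2 8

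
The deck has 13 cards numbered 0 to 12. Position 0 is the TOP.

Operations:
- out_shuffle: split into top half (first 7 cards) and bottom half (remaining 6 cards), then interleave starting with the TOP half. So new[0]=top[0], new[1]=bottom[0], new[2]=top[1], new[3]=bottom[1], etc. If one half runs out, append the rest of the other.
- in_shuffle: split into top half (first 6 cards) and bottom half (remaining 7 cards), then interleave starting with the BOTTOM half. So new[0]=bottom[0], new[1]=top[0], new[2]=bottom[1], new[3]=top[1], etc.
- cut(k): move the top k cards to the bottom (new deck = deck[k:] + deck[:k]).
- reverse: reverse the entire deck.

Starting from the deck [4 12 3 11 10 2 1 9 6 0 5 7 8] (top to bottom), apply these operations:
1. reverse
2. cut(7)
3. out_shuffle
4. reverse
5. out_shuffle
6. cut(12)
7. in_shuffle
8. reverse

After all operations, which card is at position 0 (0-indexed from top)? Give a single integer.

After op 1 (reverse): [8 7 5 0 6 9 1 2 10 11 3 12 4]
After op 2 (cut(7)): [2 10 11 3 12 4 8 7 5 0 6 9 1]
After op 3 (out_shuffle): [2 7 10 5 11 0 3 6 12 9 4 1 8]
After op 4 (reverse): [8 1 4 9 12 6 3 0 11 5 10 7 2]
After op 5 (out_shuffle): [8 0 1 11 4 5 9 10 12 7 6 2 3]
After op 6 (cut(12)): [3 8 0 1 11 4 5 9 10 12 7 6 2]
After op 7 (in_shuffle): [5 3 9 8 10 0 12 1 7 11 6 4 2]
After op 8 (reverse): [2 4 6 11 7 1 12 0 10 8 9 3 5]
Position 0: card 2.

Answer: 2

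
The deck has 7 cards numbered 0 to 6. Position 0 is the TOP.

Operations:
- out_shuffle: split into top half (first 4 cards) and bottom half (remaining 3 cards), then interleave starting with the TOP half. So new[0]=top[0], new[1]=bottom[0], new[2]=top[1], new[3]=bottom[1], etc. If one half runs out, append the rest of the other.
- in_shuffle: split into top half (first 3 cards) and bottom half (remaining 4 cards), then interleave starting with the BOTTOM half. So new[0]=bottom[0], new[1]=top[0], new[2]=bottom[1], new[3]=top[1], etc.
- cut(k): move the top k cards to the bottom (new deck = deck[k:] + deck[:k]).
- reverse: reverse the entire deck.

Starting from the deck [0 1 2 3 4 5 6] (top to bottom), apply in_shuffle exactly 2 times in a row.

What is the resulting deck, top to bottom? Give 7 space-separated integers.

Answer: 1 3 5 0 2 4 6

Derivation:
After op 1 (in_shuffle): [3 0 4 1 5 2 6]
After op 2 (in_shuffle): [1 3 5 0 2 4 6]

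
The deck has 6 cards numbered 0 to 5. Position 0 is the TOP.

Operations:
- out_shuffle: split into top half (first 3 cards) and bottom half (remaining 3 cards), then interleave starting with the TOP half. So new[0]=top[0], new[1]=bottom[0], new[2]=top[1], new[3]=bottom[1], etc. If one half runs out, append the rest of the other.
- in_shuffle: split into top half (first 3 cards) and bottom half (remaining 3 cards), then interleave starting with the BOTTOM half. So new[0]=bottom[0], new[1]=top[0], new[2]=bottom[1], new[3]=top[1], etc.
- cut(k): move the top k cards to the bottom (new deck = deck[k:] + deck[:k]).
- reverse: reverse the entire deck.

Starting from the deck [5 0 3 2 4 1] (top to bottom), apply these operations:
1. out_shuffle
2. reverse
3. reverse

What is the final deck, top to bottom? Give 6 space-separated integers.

Answer: 5 2 0 4 3 1

Derivation:
After op 1 (out_shuffle): [5 2 0 4 3 1]
After op 2 (reverse): [1 3 4 0 2 5]
After op 3 (reverse): [5 2 0 4 3 1]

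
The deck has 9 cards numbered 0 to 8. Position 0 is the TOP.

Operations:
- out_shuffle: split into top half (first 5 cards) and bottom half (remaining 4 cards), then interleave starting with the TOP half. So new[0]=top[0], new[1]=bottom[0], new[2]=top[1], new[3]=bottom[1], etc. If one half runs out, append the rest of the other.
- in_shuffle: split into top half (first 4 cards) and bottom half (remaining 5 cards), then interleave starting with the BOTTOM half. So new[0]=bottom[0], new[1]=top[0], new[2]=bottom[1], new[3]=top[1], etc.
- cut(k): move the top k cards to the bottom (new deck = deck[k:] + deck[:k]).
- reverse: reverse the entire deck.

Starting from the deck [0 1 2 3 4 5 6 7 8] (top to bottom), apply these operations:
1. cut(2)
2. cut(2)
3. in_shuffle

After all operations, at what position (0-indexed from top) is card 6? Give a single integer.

After op 1 (cut(2)): [2 3 4 5 6 7 8 0 1]
After op 2 (cut(2)): [4 5 6 7 8 0 1 2 3]
After op 3 (in_shuffle): [8 4 0 5 1 6 2 7 3]
Card 6 is at position 5.

Answer: 5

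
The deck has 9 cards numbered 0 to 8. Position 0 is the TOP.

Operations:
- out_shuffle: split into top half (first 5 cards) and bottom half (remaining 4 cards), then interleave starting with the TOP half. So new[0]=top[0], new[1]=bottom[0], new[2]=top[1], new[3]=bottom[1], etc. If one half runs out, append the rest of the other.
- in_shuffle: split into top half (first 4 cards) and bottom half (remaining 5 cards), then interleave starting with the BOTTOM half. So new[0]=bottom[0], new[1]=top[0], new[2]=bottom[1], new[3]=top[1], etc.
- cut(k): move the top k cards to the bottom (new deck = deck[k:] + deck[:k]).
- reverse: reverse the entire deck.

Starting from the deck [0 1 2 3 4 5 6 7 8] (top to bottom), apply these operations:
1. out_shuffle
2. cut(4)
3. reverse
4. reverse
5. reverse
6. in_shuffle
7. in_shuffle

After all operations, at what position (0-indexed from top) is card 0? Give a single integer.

After op 1 (out_shuffle): [0 5 1 6 2 7 3 8 4]
After op 2 (cut(4)): [2 7 3 8 4 0 5 1 6]
After op 3 (reverse): [6 1 5 0 4 8 3 7 2]
After op 4 (reverse): [2 7 3 8 4 0 5 1 6]
After op 5 (reverse): [6 1 5 0 4 8 3 7 2]
After op 6 (in_shuffle): [4 6 8 1 3 5 7 0 2]
After op 7 (in_shuffle): [3 4 5 6 7 8 0 1 2]
Card 0 is at position 6.

Answer: 6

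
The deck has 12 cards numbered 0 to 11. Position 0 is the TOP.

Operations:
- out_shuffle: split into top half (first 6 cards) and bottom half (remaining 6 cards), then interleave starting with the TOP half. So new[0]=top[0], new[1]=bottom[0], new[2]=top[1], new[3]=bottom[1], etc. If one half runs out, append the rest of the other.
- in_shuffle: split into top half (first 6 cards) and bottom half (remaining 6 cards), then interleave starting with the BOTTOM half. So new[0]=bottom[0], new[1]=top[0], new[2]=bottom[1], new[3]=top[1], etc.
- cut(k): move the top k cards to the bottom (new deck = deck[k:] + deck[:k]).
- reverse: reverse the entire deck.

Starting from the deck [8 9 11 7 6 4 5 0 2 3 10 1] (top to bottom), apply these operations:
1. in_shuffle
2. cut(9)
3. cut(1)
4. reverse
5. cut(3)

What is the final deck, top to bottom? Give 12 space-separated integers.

After op 1 (in_shuffle): [5 8 0 9 2 11 3 7 10 6 1 4]
After op 2 (cut(9)): [6 1 4 5 8 0 9 2 11 3 7 10]
After op 3 (cut(1)): [1 4 5 8 0 9 2 11 3 7 10 6]
After op 4 (reverse): [6 10 7 3 11 2 9 0 8 5 4 1]
After op 5 (cut(3)): [3 11 2 9 0 8 5 4 1 6 10 7]

Answer: 3 11 2 9 0 8 5 4 1 6 10 7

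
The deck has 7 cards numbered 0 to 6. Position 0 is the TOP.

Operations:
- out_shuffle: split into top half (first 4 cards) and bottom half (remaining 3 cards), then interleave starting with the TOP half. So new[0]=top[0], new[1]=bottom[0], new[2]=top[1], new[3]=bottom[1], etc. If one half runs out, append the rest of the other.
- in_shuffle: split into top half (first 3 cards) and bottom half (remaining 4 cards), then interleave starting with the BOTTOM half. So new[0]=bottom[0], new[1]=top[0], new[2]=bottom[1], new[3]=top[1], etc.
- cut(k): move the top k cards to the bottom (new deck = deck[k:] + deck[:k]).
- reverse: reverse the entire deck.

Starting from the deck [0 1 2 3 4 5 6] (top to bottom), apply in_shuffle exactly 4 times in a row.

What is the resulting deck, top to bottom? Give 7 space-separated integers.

After op 1 (in_shuffle): [3 0 4 1 5 2 6]
After op 2 (in_shuffle): [1 3 5 0 2 4 6]
After op 3 (in_shuffle): [0 1 2 3 4 5 6]
After op 4 (in_shuffle): [3 0 4 1 5 2 6]

Answer: 3 0 4 1 5 2 6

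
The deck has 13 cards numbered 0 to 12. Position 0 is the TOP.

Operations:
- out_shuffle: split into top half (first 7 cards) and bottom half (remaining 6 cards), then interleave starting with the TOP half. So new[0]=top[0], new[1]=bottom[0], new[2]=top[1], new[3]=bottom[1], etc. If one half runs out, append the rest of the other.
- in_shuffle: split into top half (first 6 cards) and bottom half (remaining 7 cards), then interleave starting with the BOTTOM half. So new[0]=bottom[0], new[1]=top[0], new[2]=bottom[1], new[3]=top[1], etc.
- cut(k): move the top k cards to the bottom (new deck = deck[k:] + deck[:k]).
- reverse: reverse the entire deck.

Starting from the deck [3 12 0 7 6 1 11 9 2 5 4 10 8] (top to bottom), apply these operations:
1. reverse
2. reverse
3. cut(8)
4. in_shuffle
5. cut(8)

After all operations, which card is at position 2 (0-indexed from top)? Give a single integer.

Answer: 11

Derivation:
After op 1 (reverse): [8 10 4 5 2 9 11 1 6 7 0 12 3]
After op 2 (reverse): [3 12 0 7 6 1 11 9 2 5 4 10 8]
After op 3 (cut(8)): [2 5 4 10 8 3 12 0 7 6 1 11 9]
After op 4 (in_shuffle): [12 2 0 5 7 4 6 10 1 8 11 3 9]
After op 5 (cut(8)): [1 8 11 3 9 12 2 0 5 7 4 6 10]
Position 2: card 11.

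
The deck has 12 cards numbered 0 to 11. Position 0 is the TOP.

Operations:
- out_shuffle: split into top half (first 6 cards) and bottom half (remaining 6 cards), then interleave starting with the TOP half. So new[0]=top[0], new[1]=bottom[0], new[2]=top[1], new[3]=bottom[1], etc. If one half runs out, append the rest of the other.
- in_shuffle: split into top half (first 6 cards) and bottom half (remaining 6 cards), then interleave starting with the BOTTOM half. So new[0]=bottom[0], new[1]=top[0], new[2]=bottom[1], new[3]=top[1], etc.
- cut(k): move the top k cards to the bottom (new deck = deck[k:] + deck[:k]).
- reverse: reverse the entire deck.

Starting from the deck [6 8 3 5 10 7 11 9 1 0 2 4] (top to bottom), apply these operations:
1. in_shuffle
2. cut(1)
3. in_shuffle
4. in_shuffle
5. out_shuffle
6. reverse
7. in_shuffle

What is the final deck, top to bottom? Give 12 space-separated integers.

After op 1 (in_shuffle): [11 6 9 8 1 3 0 5 2 10 4 7]
After op 2 (cut(1)): [6 9 8 1 3 0 5 2 10 4 7 11]
After op 3 (in_shuffle): [5 6 2 9 10 8 4 1 7 3 11 0]
After op 4 (in_shuffle): [4 5 1 6 7 2 3 9 11 10 0 8]
After op 5 (out_shuffle): [4 3 5 9 1 11 6 10 7 0 2 8]
After op 6 (reverse): [8 2 0 7 10 6 11 1 9 5 3 4]
After op 7 (in_shuffle): [11 8 1 2 9 0 5 7 3 10 4 6]

Answer: 11 8 1 2 9 0 5 7 3 10 4 6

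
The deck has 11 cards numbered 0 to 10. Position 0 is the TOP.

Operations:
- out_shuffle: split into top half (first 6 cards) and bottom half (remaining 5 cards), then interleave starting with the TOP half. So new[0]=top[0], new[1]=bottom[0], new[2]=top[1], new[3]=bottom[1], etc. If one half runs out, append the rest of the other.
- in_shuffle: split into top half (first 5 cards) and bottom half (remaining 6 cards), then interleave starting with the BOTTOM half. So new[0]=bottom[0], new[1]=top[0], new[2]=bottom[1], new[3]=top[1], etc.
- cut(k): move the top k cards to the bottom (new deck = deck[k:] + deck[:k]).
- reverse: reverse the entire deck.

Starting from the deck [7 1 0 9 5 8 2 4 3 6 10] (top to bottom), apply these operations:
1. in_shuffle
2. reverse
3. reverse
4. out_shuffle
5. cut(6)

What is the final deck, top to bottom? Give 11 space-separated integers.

Answer: 1 5 4 10 0 8 3 7 9 2 6

Derivation:
After op 1 (in_shuffle): [8 7 2 1 4 0 3 9 6 5 10]
After op 2 (reverse): [10 5 6 9 3 0 4 1 2 7 8]
After op 3 (reverse): [8 7 2 1 4 0 3 9 6 5 10]
After op 4 (out_shuffle): [8 3 7 9 2 6 1 5 4 10 0]
After op 5 (cut(6)): [1 5 4 10 0 8 3 7 9 2 6]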